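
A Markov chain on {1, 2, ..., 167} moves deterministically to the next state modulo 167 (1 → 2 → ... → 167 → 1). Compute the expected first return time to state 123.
E[T_123 | X_0 = 123] = 167

The chain cycles deterministically, so starting at state 123 it returns in exactly 167 steps. Equivalently, the stationary distribution is uniform π_j = 1/167 for every state j, so by Kac's formula E[T_123] = 1/π_123 = 167.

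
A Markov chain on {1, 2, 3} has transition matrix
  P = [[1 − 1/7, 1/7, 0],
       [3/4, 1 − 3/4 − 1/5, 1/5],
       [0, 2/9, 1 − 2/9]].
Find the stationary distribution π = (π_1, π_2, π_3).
π = (105/143, 20/143, 18/143)

This is a birth-death chain on three states, which satisfies detailed balance: π_1 · P_{12} = π_2 · P_{21} and π_2 · P_{23} = π_3 · P_{32}.
From π_1 · 1/7 = π_2 · 3/4: π_2/π_1 = (1/7)/(3/4) = 4/21.
From π_2 · 1/5 = π_3 · 2/9: π_3/π_2 = (1/5)/(2/9) = 9/10.
Take π_1 proportional to 1; then unnormalized π = (1, 4/21, 6/35). Normalize by dividing by the sum 143/105:
  π = (105/143, 20/143, 18/143).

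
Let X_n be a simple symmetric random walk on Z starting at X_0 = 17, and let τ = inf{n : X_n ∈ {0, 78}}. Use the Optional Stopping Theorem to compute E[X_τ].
E[X_τ] = 17

X_n is a martingale and τ is a bounded-mean stopping time (indeed τ is finite a.s. with bounded expectation since the walk is in a bounded region). By the OST, E[X_τ] = E[X_0] = 17. Equivalently: E[X_τ] = 78 · P(hit 78 first) + 0 · P(hit 0 first) = 78 · (17/78) = 17.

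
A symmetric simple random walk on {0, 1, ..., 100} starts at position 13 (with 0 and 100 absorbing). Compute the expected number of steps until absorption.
E[τ | X_0 = 13] = 1131

Let v_k = E[τ | X_0 = k]. Boundary: v_0 = v_100 = 0. Recurrence: v_k = 1 + (v_{k-1} + v_{k+1})/2 for 1 ≤ k ≤ 99. The particular solution to v_k − (v_{k-1} + v_{k+1})/2 = 1 is v_k = −k^2. Adding homogeneous solution A + B k and matching boundaries gives v_k = k (100 − k). Substituting k = 13: v_13 = 13 · 87 = 1131.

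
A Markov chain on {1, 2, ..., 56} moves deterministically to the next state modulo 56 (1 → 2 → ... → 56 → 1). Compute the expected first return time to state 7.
E[T_7 | X_0 = 7] = 56

The chain cycles deterministically, so starting at state 7 it returns in exactly 56 steps. Equivalently, the stationary distribution is uniform π_j = 1/56 for every state j, so by Kac's formula E[T_7] = 1/π_7 = 56.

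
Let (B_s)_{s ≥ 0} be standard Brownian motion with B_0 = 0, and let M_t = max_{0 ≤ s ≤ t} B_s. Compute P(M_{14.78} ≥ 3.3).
P(M_{14.78} ≥ 3.3) = 2·P(B_{14.78} ≥ 3.3) = 2(1 − Φ(3.3/√14.78)) ≈ 0.3907

By the reflection principle for Brownian motion, P(M_t ≥ a) = 2 · P(B_t ≥ a) for a ≥ 0. Since B_t ~ N(0, t), P(B_t ≥ 3.3) = 1 − Φ(3.3/√t) = 1 − Φ(3.3/√14.78) = 1 − Φ(0.8584). So
  P(M_{14.78} ≥ 3.3) = 2(1 − Φ(0.8584)) ≈ 0.3907.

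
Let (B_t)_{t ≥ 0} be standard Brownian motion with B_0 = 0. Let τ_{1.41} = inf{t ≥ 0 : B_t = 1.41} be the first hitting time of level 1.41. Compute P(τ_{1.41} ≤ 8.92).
P(τ_{1.41} ≤ 8.92) = 2(1 − Φ(1.41/√8.92)) = 2(1 − Φ(0.4721)) ≈ 0.6369

By the reflection principle for standard BM, P(τ_b ≤ t) = 2 · P(B_t ≥ b). Since B_t ~ N(0, t), P(B_t ≥ 1.41) = 1 − Φ(1.41/√t) = 1 − Φ(1.41/√8.92) = 1 − Φ(0.4721) ≈ 0.31843. Doubling: P(τ_{1.41} ≤ 8.92) ≈ 2 · 0.31843 = 0.63686 ≈ 0.6369.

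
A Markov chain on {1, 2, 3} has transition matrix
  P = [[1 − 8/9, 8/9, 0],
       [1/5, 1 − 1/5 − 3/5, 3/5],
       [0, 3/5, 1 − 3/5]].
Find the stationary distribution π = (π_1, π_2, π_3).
π = (9/89, 40/89, 40/89)

This is a birth-death chain on three states, which satisfies detailed balance: π_1 · P_{12} = π_2 · P_{21} and π_2 · P_{23} = π_3 · P_{32}.
From π_1 · 8/9 = π_2 · 1/5: π_2/π_1 = (8/9)/(1/5) = 40/9.
From π_2 · 3/5 = π_3 · 3/5: π_3/π_2 = (3/5)/(3/5) = 1.
Take π_1 proportional to 1; then unnormalized π = (1, 40/9, 40/9). Normalize by dividing by the sum 89/9:
  π = (9/89, 40/89, 40/89).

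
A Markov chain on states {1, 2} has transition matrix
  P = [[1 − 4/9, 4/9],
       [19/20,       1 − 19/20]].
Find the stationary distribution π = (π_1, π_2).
π_1 = 171/251, π_2 = 80/251

Solve πP = π with π_1 + π_2 = 1. From πP = π: π_1 · (1 − 4/9) + π_2 · 19/20 = π_1 ⇒ π_2 · 19/20 = π_1 · 4/9 ⇒ π_2/π_1 = (4/9)/(19/20) = 80/171. Together with π_1 + π_2 = 1:
  π_1 = (19/20)/(4/9 + 19/20) = (19/20)/(251/180) = 171/251,
  π_2 = (4/9)/(4/9 + 19/20) = (4/9)/(251/180) = 80/251.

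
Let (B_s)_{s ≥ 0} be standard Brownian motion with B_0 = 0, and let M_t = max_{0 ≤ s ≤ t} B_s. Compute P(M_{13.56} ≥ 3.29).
P(M_{13.56} ≥ 3.29) = 2·P(B_{13.56} ≥ 3.29) = 2(1 − Φ(3.29/√13.56)) ≈ 0.3716

By the reflection principle for Brownian motion, P(M_t ≥ a) = 2 · P(B_t ≥ a) for a ≥ 0. Since B_t ~ N(0, t), P(B_t ≥ 3.29) = 1 − Φ(3.29/√t) = 1 − Φ(3.29/√13.56) = 1 − Φ(0.8934). So
  P(M_{13.56} ≥ 3.29) = 2(1 − Φ(0.8934)) ≈ 0.3716.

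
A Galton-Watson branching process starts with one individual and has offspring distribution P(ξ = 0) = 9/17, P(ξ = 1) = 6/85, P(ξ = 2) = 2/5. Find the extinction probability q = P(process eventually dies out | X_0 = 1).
q = 1

Mean offspring μ = 0·9/17 + 1·6/85 + 2·2/5 = 74/85 ≤ 1. For μ ≤ 1 with offspring not concentrated at 1, the Galton-Watson process goes extinct almost surely, so q = 1.
(Algebraic check: The pgf is f(s) = 9/17 + 6/85·s + 2/5·s². The extinction probability q is the smallest fixed point of f in [0, 1]. Setting s = f(s):
  2/5·s² + (6/85 − 1)·s + 9/17 = 0
  2/5·s² − (9/17 + 2/5)·s + 9/17 = 0
which factors as (s − 1)·(2/5·s − 9/17) = 0, giving roots s = 1 and s = (9/17)/(2/5) = 45/34. Since 45/34 ≥ 1, the smallest root in [0, 1] is s = 1.)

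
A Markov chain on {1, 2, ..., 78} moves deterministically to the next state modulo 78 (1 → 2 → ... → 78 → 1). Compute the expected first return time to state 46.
E[T_46 | X_0 = 46] = 78

The chain cycles deterministically, so starting at state 46 it returns in exactly 78 steps. Equivalently, the stationary distribution is uniform π_j = 1/78 for every state j, so by Kac's formula E[T_46] = 1/π_46 = 78.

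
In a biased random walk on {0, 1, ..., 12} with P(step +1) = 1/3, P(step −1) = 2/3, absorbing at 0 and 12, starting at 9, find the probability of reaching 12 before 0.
P(hit 12 before 0) = (1 − (2)^9) / (1 − (2)^12) = 73/585

Let u_k denote P(reach 12 before 0 | start at k). Boundary: u_0 = 0, u_12 = 1. Recurrence: u_k = 1/3·u_{k+1} + 2/3·u_{k-1} for 1 ≤ k ≤ 11. Try u_k = A + B·r^k with r = q/p = (2/3)/(1/3) = 2. Substitution satisfies the recurrence; boundary conditions give:
  u_k = (1 − r^k) / (1 − r^N) = (1 − (2)^9) / (1 − (2)^12) = 73/585.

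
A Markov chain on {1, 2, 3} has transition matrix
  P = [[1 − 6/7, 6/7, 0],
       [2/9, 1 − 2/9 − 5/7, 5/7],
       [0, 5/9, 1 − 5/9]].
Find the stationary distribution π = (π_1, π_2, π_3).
π = (49/481, 189/481, 243/481)

This is a birth-death chain on three states, which satisfies detailed balance: π_1 · P_{12} = π_2 · P_{21} and π_2 · P_{23} = π_3 · P_{32}.
From π_1 · 6/7 = π_2 · 2/9: π_2/π_1 = (6/7)/(2/9) = 27/7.
From π_2 · 5/7 = π_3 · 5/9: π_3/π_2 = (5/7)/(5/9) = 9/7.
Take π_1 proportional to 1; then unnormalized π = (1, 27/7, 243/49). Normalize by dividing by the sum 481/49:
  π = (49/481, 189/481, 243/481).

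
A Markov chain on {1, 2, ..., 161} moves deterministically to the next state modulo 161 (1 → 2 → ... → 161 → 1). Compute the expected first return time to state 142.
E[T_142 | X_0 = 142] = 161

The chain cycles deterministically, so starting at state 142 it returns in exactly 161 steps. Equivalently, the stationary distribution is uniform π_j = 1/161 for every state j, so by Kac's formula E[T_142] = 1/π_142 = 161.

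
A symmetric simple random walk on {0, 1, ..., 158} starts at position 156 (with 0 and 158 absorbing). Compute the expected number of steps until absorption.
E[τ | X_0 = 156] = 312

Let v_k = E[τ | X_0 = k]. Boundary: v_0 = v_158 = 0. Recurrence: v_k = 1 + (v_{k-1} + v_{k+1})/2 for 1 ≤ k ≤ 157. The particular solution to v_k − (v_{k-1} + v_{k+1})/2 = 1 is v_k = −k^2. Adding homogeneous solution A + B k and matching boundaries gives v_k = k (158 − k). Substituting k = 156: v_156 = 156 · 2 = 312.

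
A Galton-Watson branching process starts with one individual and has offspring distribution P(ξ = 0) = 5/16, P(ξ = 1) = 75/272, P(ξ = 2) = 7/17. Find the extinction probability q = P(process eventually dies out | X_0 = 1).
q = 85/112

The pgf is f(s) = 5/16 + 75/272·s + 7/17·s². The extinction probability q is the smallest fixed point of f in [0, 1]. Setting s = f(s):
  7/17·s² + (75/272 − 1)·s + 5/16 = 0
  7/17·s² − (5/16 + 7/17)·s + 5/16 = 0
which factors as (s − 1)·(7/17·s − 5/16) = 0, giving roots s = 1 and s = (5/16)/(7/17) = 85/112.
Mean offspring μ = 75/272 + 2·7/17 = 299/272 > 1 (supercritical), so q < 1. The extinction probability is the smaller root: q = (5/16)/(7/17) = 85/112.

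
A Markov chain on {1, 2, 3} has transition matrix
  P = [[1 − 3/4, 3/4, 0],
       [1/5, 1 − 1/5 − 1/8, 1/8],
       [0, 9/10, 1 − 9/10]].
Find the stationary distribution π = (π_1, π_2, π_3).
π = (48/253, 180/253, 25/253)

This is a birth-death chain on three states, which satisfies detailed balance: π_1 · P_{12} = π_2 · P_{21} and π_2 · P_{23} = π_3 · P_{32}.
From π_1 · 3/4 = π_2 · 1/5: π_2/π_1 = (3/4)/(1/5) = 15/4.
From π_2 · 1/8 = π_3 · 9/10: π_3/π_2 = (1/8)/(9/10) = 5/36.
Take π_1 proportional to 1; then unnormalized π = (1, 15/4, 25/48). Normalize by dividing by the sum 253/48:
  π = (48/253, 180/253, 25/253).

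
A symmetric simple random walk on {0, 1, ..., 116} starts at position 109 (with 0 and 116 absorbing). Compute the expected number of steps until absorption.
E[τ | X_0 = 109] = 763

Let v_k = E[τ | X_0 = k]. Boundary: v_0 = v_116 = 0. Recurrence: v_k = 1 + (v_{k-1} + v_{k+1})/2 for 1 ≤ k ≤ 115. The particular solution to v_k − (v_{k-1} + v_{k+1})/2 = 1 is v_k = −k^2. Adding homogeneous solution A + B k and matching boundaries gives v_k = k (116 − k). Substituting k = 109: v_109 = 109 · 7 = 763.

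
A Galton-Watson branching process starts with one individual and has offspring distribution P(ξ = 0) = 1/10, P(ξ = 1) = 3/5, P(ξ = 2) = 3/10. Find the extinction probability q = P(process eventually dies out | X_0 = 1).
q = 1/3

The pgf is f(s) = 1/10 + 3/5·s + 3/10·s². The extinction probability q is the smallest fixed point of f in [0, 1]. Setting s = f(s):
  3/10·s² + (3/5 − 1)·s + 1/10 = 0
  3/10·s² − (1/10 + 3/10)·s + 1/10 = 0
which factors as (s − 1)·(3/10·s − 1/10) = 0, giving roots s = 1 and s = (1/10)/(3/10) = 1/3.
Mean offspring μ = 3/5 + 2·3/10 = 6/5 > 1 (supercritical), so q < 1. The extinction probability is the smaller root: q = (1/10)/(3/10) = 1/3.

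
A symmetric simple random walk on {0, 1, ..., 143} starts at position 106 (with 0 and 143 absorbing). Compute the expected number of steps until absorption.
E[τ | X_0 = 106] = 3922

Let v_k = E[τ | X_0 = k]. Boundary: v_0 = v_143 = 0. Recurrence: v_k = 1 + (v_{k-1} + v_{k+1})/2 for 1 ≤ k ≤ 142. The particular solution to v_k − (v_{k-1} + v_{k+1})/2 = 1 is v_k = −k^2. Adding homogeneous solution A + B k and matching boundaries gives v_k = k (143 − k). Substituting k = 106: v_106 = 106 · 37 = 3922.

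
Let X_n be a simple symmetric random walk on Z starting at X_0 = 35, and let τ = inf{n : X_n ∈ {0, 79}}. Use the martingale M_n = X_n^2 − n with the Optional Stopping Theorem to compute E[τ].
E[τ] = 1540

M_n = X_n^2 − n is a martingale (since E[X_{n+1}^2 | F_n] = X_n^2 + 1). By OST (τ has finite mean in a bounded region), E[M_τ] = E[M_0] = X_0^2 − 0 = 35^2 = 1225. Also E[M_τ] = E[X_τ^2] − E[τ]. The walk exits at 0 or 79, with P(hit 79 first) = 35/79, so E[X_τ^2] = 79^2 · 35/79 + 0 = 2765. Thus E[τ] = E[X_τ^2] − E[M_τ] = 2765 − 1225 = 1540 = 35(79 − 35) = 1540.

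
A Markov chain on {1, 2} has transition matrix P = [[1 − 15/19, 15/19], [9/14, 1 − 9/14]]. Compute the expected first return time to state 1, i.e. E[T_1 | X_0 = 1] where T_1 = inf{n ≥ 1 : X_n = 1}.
E[T_1 | X_0 = 1] = 1/π_1 = 127/57

For an irreducible recurrent Markov chain with stationary distribution π, E[T_i | X_0 = i] = 1/π_i (Kac's formula). Here π_1 = (9/14)/(15/19 + 9/14) = (9/14)/(381/266) = 57/127, so E[T_1 | X_0 = 1] = 1/π_1 = (15/19 + 9/14)/(9/14) = (381/266)/(9/14) = 127/57.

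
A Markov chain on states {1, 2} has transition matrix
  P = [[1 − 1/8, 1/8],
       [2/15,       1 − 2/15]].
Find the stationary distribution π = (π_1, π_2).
π_1 = 16/31, π_2 = 15/31

Solve πP = π with π_1 + π_2 = 1. From πP = π: π_1 · (1 − 1/8) + π_2 · 2/15 = π_1 ⇒ π_2 · 2/15 = π_1 · 1/8 ⇒ π_2/π_1 = (1/8)/(2/15) = 15/16. Together with π_1 + π_2 = 1:
  π_1 = (2/15)/(1/8 + 2/15) = (2/15)/(31/120) = 16/31,
  π_2 = (1/8)/(1/8 + 2/15) = (1/8)/(31/120) = 15/31.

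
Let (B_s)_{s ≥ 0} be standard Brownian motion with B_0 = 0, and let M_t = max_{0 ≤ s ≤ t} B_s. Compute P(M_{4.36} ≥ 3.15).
P(M_{4.36} ≥ 3.15) = 2·P(B_{4.36} ≥ 3.15) = 2(1 − Φ(3.15/√4.36)) ≈ 0.1314

By the reflection principle for Brownian motion, P(M_t ≥ a) = 2 · P(B_t ≥ a) for a ≥ 0. Since B_t ~ N(0, t), P(B_t ≥ 3.15) = 1 − Φ(3.15/√t) = 1 − Φ(3.15/√4.36) = 1 − Φ(1.5086). So
  P(M_{4.36} ≥ 3.15) = 2(1 − Φ(1.5086)) ≈ 0.1314.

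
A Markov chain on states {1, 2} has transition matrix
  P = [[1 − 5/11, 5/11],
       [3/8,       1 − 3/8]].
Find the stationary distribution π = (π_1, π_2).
π_1 = 33/73, π_2 = 40/73

Solve πP = π with π_1 + π_2 = 1. From πP = π: π_1 · (1 − 5/11) + π_2 · 3/8 = π_1 ⇒ π_2 · 3/8 = π_1 · 5/11 ⇒ π_2/π_1 = (5/11)/(3/8) = 40/33. Together with π_1 + π_2 = 1:
  π_1 = (3/8)/(5/11 + 3/8) = (3/8)/(73/88) = 33/73,
  π_2 = (5/11)/(5/11 + 3/8) = (5/11)/(73/88) = 40/73.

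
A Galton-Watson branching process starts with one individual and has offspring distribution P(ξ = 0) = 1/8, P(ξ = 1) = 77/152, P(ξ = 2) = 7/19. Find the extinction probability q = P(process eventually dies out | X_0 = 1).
q = 19/56

The pgf is f(s) = 1/8 + 77/152·s + 7/19·s². The extinction probability q is the smallest fixed point of f in [0, 1]. Setting s = f(s):
  7/19·s² + (77/152 − 1)·s + 1/8 = 0
  7/19·s² − (1/8 + 7/19)·s + 1/8 = 0
which factors as (s − 1)·(7/19·s − 1/8) = 0, giving roots s = 1 and s = (1/8)/(7/19) = 19/56.
Mean offspring μ = 77/152 + 2·7/19 = 189/152 > 1 (supercritical), so q < 1. The extinction probability is the smaller root: q = (1/8)/(7/19) = 19/56.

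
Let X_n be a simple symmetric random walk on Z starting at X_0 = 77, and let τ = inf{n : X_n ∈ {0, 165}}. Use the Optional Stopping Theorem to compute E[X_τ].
E[X_τ] = 77

X_n is a martingale and τ is a bounded-mean stopping time (indeed τ is finite a.s. with bounded expectation since the walk is in a bounded region). By the OST, E[X_τ] = E[X_0] = 77. Equivalently: E[X_τ] = 165 · P(hit 165 first) + 0 · P(hit 0 first) = 165 · (77/165) = 77.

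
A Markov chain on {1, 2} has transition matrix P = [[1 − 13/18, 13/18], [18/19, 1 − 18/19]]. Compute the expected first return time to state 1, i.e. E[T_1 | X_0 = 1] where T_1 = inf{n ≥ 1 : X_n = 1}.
E[T_1 | X_0 = 1] = 1/π_1 = 571/324

For an irreducible recurrent Markov chain with stationary distribution π, E[T_i | X_0 = i] = 1/π_i (Kac's formula). Here π_1 = (18/19)/(13/18 + 18/19) = (18/19)/(571/342) = 324/571, so E[T_1 | X_0 = 1] = 1/π_1 = (13/18 + 18/19)/(18/19) = (571/342)/(18/19) = 571/324.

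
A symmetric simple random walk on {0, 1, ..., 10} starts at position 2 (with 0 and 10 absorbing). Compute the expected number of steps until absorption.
E[τ | X_0 = 2] = 16

Let v_k = E[τ | X_0 = k]. Boundary: v_0 = v_10 = 0. Recurrence: v_k = 1 + (v_{k-1} + v_{k+1})/2 for 1 ≤ k ≤ 9. The particular solution to v_k − (v_{k-1} + v_{k+1})/2 = 1 is v_k = −k^2. Adding homogeneous solution A + B k and matching boundaries gives v_k = k (10 − k). Substituting k = 2: v_2 = 2 · 8 = 16.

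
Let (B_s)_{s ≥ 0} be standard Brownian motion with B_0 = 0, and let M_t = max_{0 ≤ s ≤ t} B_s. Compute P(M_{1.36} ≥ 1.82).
P(M_{1.36} ≥ 1.82) = 2·P(B_{1.36} ≥ 1.82) = 2(1 − Φ(1.82/√1.36)) ≈ 0.1186

By the reflection principle for Brownian motion, P(M_t ≥ a) = 2 · P(B_t ≥ a) for a ≥ 0. Since B_t ~ N(0, t), P(B_t ≥ 1.82) = 1 − Φ(1.82/√t) = 1 − Φ(1.82/√1.36) = 1 − Φ(1.5606). So
  P(M_{1.36} ≥ 1.82) = 2(1 − Φ(1.5606)) ≈ 0.1186.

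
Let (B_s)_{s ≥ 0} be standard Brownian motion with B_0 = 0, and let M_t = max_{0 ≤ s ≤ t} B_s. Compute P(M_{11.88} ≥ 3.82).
P(M_{11.88} ≥ 3.82) = 2·P(B_{11.88} ≥ 3.82) = 2(1 − Φ(3.82/√11.88)) ≈ 0.2677

By the reflection principle for Brownian motion, P(M_t ≥ a) = 2 · P(B_t ≥ a) for a ≥ 0. Since B_t ~ N(0, t), P(B_t ≥ 3.82) = 1 − Φ(3.82/√t) = 1 − Φ(3.82/√11.88) = 1 − Φ(1.1083). So
  P(M_{11.88} ≥ 3.82) = 2(1 − Φ(1.1083)) ≈ 0.2677.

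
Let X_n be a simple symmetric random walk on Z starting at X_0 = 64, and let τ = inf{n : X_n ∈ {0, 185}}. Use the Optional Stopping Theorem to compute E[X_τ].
E[X_τ] = 64

X_n is a martingale and τ is a bounded-mean stopping time (indeed τ is finite a.s. with bounded expectation since the walk is in a bounded region). By the OST, E[X_τ] = E[X_0] = 64. Equivalently: E[X_τ] = 185 · P(hit 185 first) + 0 · P(hit 0 first) = 185 · (64/185) = 64.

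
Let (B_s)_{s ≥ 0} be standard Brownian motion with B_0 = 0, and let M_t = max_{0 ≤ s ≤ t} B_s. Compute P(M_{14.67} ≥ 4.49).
P(M_{14.67} ≥ 4.49) = 2·P(B_{14.67} ≥ 4.49) = 2(1 − Φ(4.49/√14.67)) ≈ 0.2411

By the reflection principle for Brownian motion, P(M_t ≥ a) = 2 · P(B_t ≥ a) for a ≥ 0. Since B_t ~ N(0, t), P(B_t ≥ 4.49) = 1 − Φ(4.49/√t) = 1 − Φ(4.49/√14.67) = 1 − Φ(1.1723). So
  P(M_{14.67} ≥ 4.49) = 2(1 − Φ(1.1723)) ≈ 0.2411.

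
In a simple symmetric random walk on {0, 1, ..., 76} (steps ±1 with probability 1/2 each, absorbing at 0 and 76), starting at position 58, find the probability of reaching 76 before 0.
P(hit 76 before 0) = 58/76 = 29/38

Let u_k = P(hit 76 before 0 | start at k). Then u_0 = 0, u_76 = 1, and u_k = u_{k-1}/2 + u_{k+1}/2 for 1 ≤ k ≤ 75. This harmonic recurrence is solved by u_k = k/76, giving u_58 = 58/76 = 29/38.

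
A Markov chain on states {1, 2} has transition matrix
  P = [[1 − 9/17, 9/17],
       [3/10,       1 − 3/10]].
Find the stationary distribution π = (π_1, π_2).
π_1 = 17/47, π_2 = 30/47

Solve πP = π with π_1 + π_2 = 1. From πP = π: π_1 · (1 − 9/17) + π_2 · 3/10 = π_1 ⇒ π_2 · 3/10 = π_1 · 9/17 ⇒ π_2/π_1 = (9/17)/(3/10) = 30/17. Together with π_1 + π_2 = 1:
  π_1 = (3/10)/(9/17 + 3/10) = (3/10)/(141/170) = 17/47,
  π_2 = (9/17)/(9/17 + 3/10) = (9/17)/(141/170) = 30/47.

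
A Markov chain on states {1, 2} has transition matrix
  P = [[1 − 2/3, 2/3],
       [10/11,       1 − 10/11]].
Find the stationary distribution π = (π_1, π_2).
π_1 = 15/26, π_2 = 11/26

Solve πP = π with π_1 + π_2 = 1. From πP = π: π_1 · (1 − 2/3) + π_2 · 10/11 = π_1 ⇒ π_2 · 10/11 = π_1 · 2/3 ⇒ π_2/π_1 = (2/3)/(10/11) = 11/15. Together with π_1 + π_2 = 1:
  π_1 = (10/11)/(2/3 + 10/11) = (10/11)/(52/33) = 15/26,
  π_2 = (2/3)/(2/3 + 10/11) = (2/3)/(52/33) = 11/26.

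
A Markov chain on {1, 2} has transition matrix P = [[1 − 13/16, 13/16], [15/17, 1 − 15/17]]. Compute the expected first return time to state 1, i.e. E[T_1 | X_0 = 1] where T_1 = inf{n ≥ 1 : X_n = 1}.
E[T_1 | X_0 = 1] = 1/π_1 = 461/240

For an irreducible recurrent Markov chain with stationary distribution π, E[T_i | X_0 = i] = 1/π_i (Kac's formula). Here π_1 = (15/17)/(13/16 + 15/17) = (15/17)/(461/272) = 240/461, so E[T_1 | X_0 = 1] = 1/π_1 = (13/16 + 15/17)/(15/17) = (461/272)/(15/17) = 461/240.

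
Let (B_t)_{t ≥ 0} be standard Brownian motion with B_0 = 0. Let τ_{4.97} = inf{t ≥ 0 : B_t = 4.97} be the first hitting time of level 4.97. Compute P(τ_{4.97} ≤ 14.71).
P(τ_{4.97} ≤ 14.71) = 2(1 − Φ(4.97/√14.71)) = 2(1 − Φ(1.2958)) ≈ 0.1950

By the reflection principle for standard BM, P(τ_b ≤ t) = 2 · P(B_t ≥ b). Since B_t ~ N(0, t), P(B_t ≥ 4.97) = 1 − Φ(4.97/√t) = 1 − Φ(4.97/√14.71) = 1 − Φ(1.2958) ≈ 0.09752. Doubling: P(τ_{4.97} ≤ 14.71) ≈ 2 · 0.09752 = 0.19504 ≈ 0.1950.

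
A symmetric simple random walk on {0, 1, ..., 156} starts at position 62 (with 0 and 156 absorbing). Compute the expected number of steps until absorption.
E[τ | X_0 = 62] = 5828

Let v_k = E[τ | X_0 = k]. Boundary: v_0 = v_156 = 0. Recurrence: v_k = 1 + (v_{k-1} + v_{k+1})/2 for 1 ≤ k ≤ 155. The particular solution to v_k − (v_{k-1} + v_{k+1})/2 = 1 is v_k = −k^2. Adding homogeneous solution A + B k and matching boundaries gives v_k = k (156 − k). Substituting k = 62: v_62 = 62 · 94 = 5828.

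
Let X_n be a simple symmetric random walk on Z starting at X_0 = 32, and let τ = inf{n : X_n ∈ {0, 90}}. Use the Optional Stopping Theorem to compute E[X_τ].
E[X_τ] = 32

X_n is a martingale and τ is a bounded-mean stopping time (indeed τ is finite a.s. with bounded expectation since the walk is in a bounded region). By the OST, E[X_τ] = E[X_0] = 32. Equivalently: E[X_τ] = 90 · P(hit 90 first) + 0 · P(hit 0 first) = 90 · (32/90) = 32.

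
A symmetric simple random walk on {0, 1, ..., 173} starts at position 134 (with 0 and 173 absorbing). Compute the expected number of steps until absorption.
E[τ | X_0 = 134] = 5226

Let v_k = E[τ | X_0 = k]. Boundary: v_0 = v_173 = 0. Recurrence: v_k = 1 + (v_{k-1} + v_{k+1})/2 for 1 ≤ k ≤ 172. The particular solution to v_k − (v_{k-1} + v_{k+1})/2 = 1 is v_k = −k^2. Adding homogeneous solution A + B k and matching boundaries gives v_k = k (173 − k). Substituting k = 134: v_134 = 134 · 39 = 5226.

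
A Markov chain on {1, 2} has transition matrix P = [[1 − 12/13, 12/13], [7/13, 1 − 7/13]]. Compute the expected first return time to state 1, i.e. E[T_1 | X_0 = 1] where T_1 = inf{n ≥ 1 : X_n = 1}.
E[T_1 | X_0 = 1] = 1/π_1 = 19/7

For an irreducible recurrent Markov chain with stationary distribution π, E[T_i | X_0 = i] = 1/π_i (Kac's formula). Here π_1 = (7/13)/(12/13 + 7/13) = (7/13)/(19/13) = 7/19, so E[T_1 | X_0 = 1] = 1/π_1 = (12/13 + 7/13)/(7/13) = (19/13)/(7/13) = 19/7.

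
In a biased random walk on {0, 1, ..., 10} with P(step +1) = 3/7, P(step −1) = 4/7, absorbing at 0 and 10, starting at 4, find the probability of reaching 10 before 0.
P(hit 10 before 0) = (1 − (4/3)^4) / (1 − (4/3)^10) = 18225/141361

Let u_k denote P(reach 10 before 0 | start at k). Boundary: u_0 = 0, u_10 = 1. Recurrence: u_k = 3/7·u_{k+1} + 4/7·u_{k-1} for 1 ≤ k ≤ 9. Try u_k = A + B·r^k with r = q/p = (4/7)/(3/7) = 4/3. Substitution satisfies the recurrence; boundary conditions give:
  u_k = (1 − r^k) / (1 − r^N) = (1 − (4/3)^4) / (1 − (4/3)^10) = 18225/141361.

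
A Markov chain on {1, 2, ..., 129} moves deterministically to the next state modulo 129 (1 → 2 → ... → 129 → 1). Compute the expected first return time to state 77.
E[T_77 | X_0 = 77] = 129

The chain cycles deterministically, so starting at state 77 it returns in exactly 129 steps. Equivalently, the stationary distribution is uniform π_j = 1/129 for every state j, so by Kac's formula E[T_77] = 1/π_77 = 129.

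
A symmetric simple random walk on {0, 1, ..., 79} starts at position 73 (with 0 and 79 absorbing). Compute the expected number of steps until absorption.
E[τ | X_0 = 73] = 438

Let v_k = E[τ | X_0 = k]. Boundary: v_0 = v_79 = 0. Recurrence: v_k = 1 + (v_{k-1} + v_{k+1})/2 for 1 ≤ k ≤ 78. The particular solution to v_k − (v_{k-1} + v_{k+1})/2 = 1 is v_k = −k^2. Adding homogeneous solution A + B k and matching boundaries gives v_k = k (79 − k). Substituting k = 73: v_73 = 73 · 6 = 438.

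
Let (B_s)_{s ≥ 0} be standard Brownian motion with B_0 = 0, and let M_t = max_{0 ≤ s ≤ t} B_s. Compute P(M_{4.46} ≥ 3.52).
P(M_{4.46} ≥ 3.52) = 2·P(B_{4.46} ≥ 3.52) = 2(1 − Φ(3.52/√4.46)) ≈ 0.0956

By the reflection principle for Brownian motion, P(M_t ≥ a) = 2 · P(B_t ≥ a) for a ≥ 0. Since B_t ~ N(0, t), P(B_t ≥ 3.52) = 1 − Φ(3.52/√t) = 1 − Φ(3.52/√4.46) = 1 − Φ(1.6668). So
  P(M_{4.46} ≥ 3.52) = 2(1 − Φ(1.6668)) ≈ 0.0956.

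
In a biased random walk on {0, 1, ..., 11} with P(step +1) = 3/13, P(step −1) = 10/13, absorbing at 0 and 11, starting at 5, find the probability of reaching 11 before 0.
P(hit 11 before 0) = (1 − (10/3)^5) / (1 − (10/3)^11) = 10388979/14285688979

Let u_k denote P(reach 11 before 0 | start at k). Boundary: u_0 = 0, u_11 = 1. Recurrence: u_k = 3/13·u_{k+1} + 10/13·u_{k-1} for 1 ≤ k ≤ 10. Try u_k = A + B·r^k with r = q/p = (10/13)/(3/13) = 10/3. Substitution satisfies the recurrence; boundary conditions give:
  u_k = (1 − r^k) / (1 − r^N) = (1 − (10/3)^5) / (1 − (10/3)^11) = 10388979/14285688979.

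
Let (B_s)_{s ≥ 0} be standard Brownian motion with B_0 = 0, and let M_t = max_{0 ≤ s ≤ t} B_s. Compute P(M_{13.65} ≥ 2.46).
P(M_{13.65} ≥ 2.46) = 2·P(B_{13.65} ≥ 2.46) = 2(1 − Φ(2.46/√13.65)) ≈ 0.5055

By the reflection principle for Brownian motion, P(M_t ≥ a) = 2 · P(B_t ≥ a) for a ≥ 0. Since B_t ~ N(0, t), P(B_t ≥ 2.46) = 1 − Φ(2.46/√t) = 1 − Φ(2.46/√13.65) = 1 − Φ(0.6658). So
  P(M_{13.65} ≥ 2.46) = 2(1 − Φ(0.6658)) ≈ 0.5055.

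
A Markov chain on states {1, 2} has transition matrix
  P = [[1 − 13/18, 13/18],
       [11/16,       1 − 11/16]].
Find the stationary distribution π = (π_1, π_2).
π_1 = 99/203, π_2 = 104/203

Solve πP = π with π_1 + π_2 = 1. From πP = π: π_1 · (1 − 13/18) + π_2 · 11/16 = π_1 ⇒ π_2 · 11/16 = π_1 · 13/18 ⇒ π_2/π_1 = (13/18)/(11/16) = 104/99. Together with π_1 + π_2 = 1:
  π_1 = (11/16)/(13/18 + 11/16) = (11/16)/(203/144) = 99/203,
  π_2 = (13/18)/(13/18 + 11/16) = (13/18)/(203/144) = 104/203.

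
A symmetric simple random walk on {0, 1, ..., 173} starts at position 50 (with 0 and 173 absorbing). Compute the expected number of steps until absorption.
E[τ | X_0 = 50] = 6150

Let v_k = E[τ | X_0 = k]. Boundary: v_0 = v_173 = 0. Recurrence: v_k = 1 + (v_{k-1} + v_{k+1})/2 for 1 ≤ k ≤ 172. The particular solution to v_k − (v_{k-1} + v_{k+1})/2 = 1 is v_k = −k^2. Adding homogeneous solution A + B k and matching boundaries gives v_k = k (173 − k). Substituting k = 50: v_50 = 50 · 123 = 6150.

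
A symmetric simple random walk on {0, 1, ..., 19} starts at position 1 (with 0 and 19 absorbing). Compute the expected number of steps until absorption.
E[τ | X_0 = 1] = 18

Let v_k = E[τ | X_0 = k]. Boundary: v_0 = v_19 = 0. Recurrence: v_k = 1 + (v_{k-1} + v_{k+1})/2 for 1 ≤ k ≤ 18. The particular solution to v_k − (v_{k-1} + v_{k+1})/2 = 1 is v_k = −k^2. Adding homogeneous solution A + B k and matching boundaries gives v_k = k (19 − k). Substituting k = 1: v_1 = 1 · 18 = 18.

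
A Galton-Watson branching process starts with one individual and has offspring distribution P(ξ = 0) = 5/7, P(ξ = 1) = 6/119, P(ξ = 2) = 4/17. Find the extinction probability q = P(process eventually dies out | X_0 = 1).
q = 1

Mean offspring μ = 0·5/7 + 1·6/119 + 2·4/17 = 62/119 ≤ 1. For μ ≤ 1 with offspring not concentrated at 1, the Galton-Watson process goes extinct almost surely, so q = 1.
(Algebraic check: The pgf is f(s) = 5/7 + 6/119·s + 4/17·s². The extinction probability q is the smallest fixed point of f in [0, 1]. Setting s = f(s):
  4/17·s² + (6/119 − 1)·s + 5/7 = 0
  4/17·s² − (5/7 + 4/17)·s + 5/7 = 0
which factors as (s − 1)·(4/17·s − 5/7) = 0, giving roots s = 1 and s = (5/7)/(4/17) = 85/28. Since 85/28 ≥ 1, the smallest root in [0, 1] is s = 1.)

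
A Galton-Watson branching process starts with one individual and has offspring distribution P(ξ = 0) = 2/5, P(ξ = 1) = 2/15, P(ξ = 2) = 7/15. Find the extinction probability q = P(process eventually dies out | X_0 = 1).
q = 6/7

The pgf is f(s) = 2/5 + 2/15·s + 7/15·s². The extinction probability q is the smallest fixed point of f in [0, 1]. Setting s = f(s):
  7/15·s² + (2/15 − 1)·s + 2/5 = 0
  7/15·s² − (2/5 + 7/15)·s + 2/5 = 0
which factors as (s − 1)·(7/15·s − 2/5) = 0, giving roots s = 1 and s = (2/5)/(7/15) = 6/7.
Mean offspring μ = 2/15 + 2·7/15 = 16/15 > 1 (supercritical), so q < 1. The extinction probability is the smaller root: q = (2/5)/(7/15) = 6/7.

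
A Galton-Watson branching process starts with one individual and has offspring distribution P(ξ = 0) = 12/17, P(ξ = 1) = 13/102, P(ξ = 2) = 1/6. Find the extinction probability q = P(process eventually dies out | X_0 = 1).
q = 1

Mean offspring μ = 0·12/17 + 1·13/102 + 2·1/6 = 47/102 ≤ 1. For μ ≤ 1 with offspring not concentrated at 1, the Galton-Watson process goes extinct almost surely, so q = 1.
(Algebraic check: The pgf is f(s) = 12/17 + 13/102·s + 1/6·s². The extinction probability q is the smallest fixed point of f in [0, 1]. Setting s = f(s):
  1/6·s² + (13/102 − 1)·s + 12/17 = 0
  1/6·s² − (12/17 + 1/6)·s + 12/17 = 0
which factors as (s − 1)·(1/6·s − 12/17) = 0, giving roots s = 1 and s = (12/17)/(1/6) = 72/17. Since 72/17 ≥ 1, the smallest root in [0, 1] is s = 1.)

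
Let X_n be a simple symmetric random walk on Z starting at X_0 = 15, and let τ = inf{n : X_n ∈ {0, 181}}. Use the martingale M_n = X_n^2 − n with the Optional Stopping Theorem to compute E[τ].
E[τ] = 2490

M_n = X_n^2 − n is a martingale (since E[X_{n+1}^2 | F_n] = X_n^2 + 1). By OST (τ has finite mean in a bounded region), E[M_τ] = E[M_0] = X_0^2 − 0 = 15^2 = 225. Also E[M_τ] = E[X_τ^2] − E[τ]. The walk exits at 0 or 181, with P(hit 181 first) = 15/181, so E[X_τ^2] = 181^2 · 15/181 + 0 = 2715. Thus E[τ] = E[X_τ^2] − E[M_τ] = 2715 − 225 = 2490 = 15(181 − 15) = 2490.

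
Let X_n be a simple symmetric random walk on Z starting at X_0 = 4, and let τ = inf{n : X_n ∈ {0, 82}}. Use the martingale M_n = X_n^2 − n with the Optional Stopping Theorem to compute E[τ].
E[τ] = 312

M_n = X_n^2 − n is a martingale (since E[X_{n+1}^2 | F_n] = X_n^2 + 1). By OST (τ has finite mean in a bounded region), E[M_τ] = E[M_0] = X_0^2 − 0 = 4^2 = 16. Also E[M_τ] = E[X_τ^2] − E[τ]. The walk exits at 0 or 82, with P(hit 82 first) = 4/82, so E[X_τ^2] = 82^2 · 4/82 + 0 = 328. Thus E[τ] = E[X_τ^2] − E[M_τ] = 328 − 16 = 312 = 4(82 − 4) = 312.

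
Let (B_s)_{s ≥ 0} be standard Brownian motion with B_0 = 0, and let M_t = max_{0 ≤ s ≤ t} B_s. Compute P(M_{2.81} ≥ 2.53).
P(M_{2.81} ≥ 2.53) = 2·P(B_{2.81} ≥ 2.53) = 2(1 − Φ(2.53/√2.81)) ≈ 0.1312

By the reflection principle for Brownian motion, P(M_t ≥ a) = 2 · P(B_t ≥ a) for a ≥ 0. Since B_t ~ N(0, t), P(B_t ≥ 2.53) = 1 − Φ(2.53/√t) = 1 − Φ(2.53/√2.81) = 1 − Φ(1.5093). So
  P(M_{2.81} ≥ 2.53) = 2(1 − Φ(1.5093)) ≈ 0.1312.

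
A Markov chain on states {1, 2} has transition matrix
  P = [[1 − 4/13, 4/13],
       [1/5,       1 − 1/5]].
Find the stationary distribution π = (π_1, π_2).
π_1 = 13/33, π_2 = 20/33

Solve πP = π with π_1 + π_2 = 1. From πP = π: π_1 · (1 − 4/13) + π_2 · 1/5 = π_1 ⇒ π_2 · 1/5 = π_1 · 4/13 ⇒ π_2/π_1 = (4/13)/(1/5) = 20/13. Together with π_1 + π_2 = 1:
  π_1 = (1/5)/(4/13 + 1/5) = (1/5)/(33/65) = 13/33,
  π_2 = (4/13)/(4/13 + 1/5) = (4/13)/(33/65) = 20/33.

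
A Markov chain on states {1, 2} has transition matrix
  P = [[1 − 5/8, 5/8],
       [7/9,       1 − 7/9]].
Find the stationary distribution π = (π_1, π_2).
π_1 = 56/101, π_2 = 45/101

Solve πP = π with π_1 + π_2 = 1. From πP = π: π_1 · (1 − 5/8) + π_2 · 7/9 = π_1 ⇒ π_2 · 7/9 = π_1 · 5/8 ⇒ π_2/π_1 = (5/8)/(7/9) = 45/56. Together with π_1 + π_2 = 1:
  π_1 = (7/9)/(5/8 + 7/9) = (7/9)/(101/72) = 56/101,
  π_2 = (5/8)/(5/8 + 7/9) = (5/8)/(101/72) = 45/101.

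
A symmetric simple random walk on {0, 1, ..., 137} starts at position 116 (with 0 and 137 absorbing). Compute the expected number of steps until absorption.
E[τ | X_0 = 116] = 2436

Let v_k = E[τ | X_0 = k]. Boundary: v_0 = v_137 = 0. Recurrence: v_k = 1 + (v_{k-1} + v_{k+1})/2 for 1 ≤ k ≤ 136. The particular solution to v_k − (v_{k-1} + v_{k+1})/2 = 1 is v_k = −k^2. Adding homogeneous solution A + B k and matching boundaries gives v_k = k (137 − k). Substituting k = 116: v_116 = 116 · 21 = 2436.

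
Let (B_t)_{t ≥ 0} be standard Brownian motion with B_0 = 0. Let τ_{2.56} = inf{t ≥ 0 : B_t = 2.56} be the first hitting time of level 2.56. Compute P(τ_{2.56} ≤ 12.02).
P(τ_{2.56} ≤ 12.02) = 2(1 − Φ(2.56/√12.02)) = 2(1 − Φ(0.7384)) ≈ 0.4603

By the reflection principle for standard BM, P(τ_b ≤ t) = 2 · P(B_t ≥ b). Since B_t ~ N(0, t), P(B_t ≥ 2.56) = 1 − Φ(2.56/√t) = 1 − Φ(2.56/√12.02) = 1 − Φ(0.7384) ≈ 0.23014. Doubling: P(τ_{2.56} ≤ 12.02) ≈ 2 · 0.23014 = 0.46028 ≈ 0.4603.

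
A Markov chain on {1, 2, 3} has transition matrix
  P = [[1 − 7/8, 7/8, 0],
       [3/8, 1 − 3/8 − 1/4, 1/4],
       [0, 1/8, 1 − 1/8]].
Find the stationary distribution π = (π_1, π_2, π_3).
π = (1/8, 7/24, 7/12)

This is a birth-death chain on three states, which satisfies detailed balance: π_1 · P_{12} = π_2 · P_{21} and π_2 · P_{23} = π_3 · P_{32}.
From π_1 · 7/8 = π_2 · 3/8: π_2/π_1 = (7/8)/(3/8) = 7/3.
From π_2 · 1/4 = π_3 · 1/8: π_3/π_2 = (1/4)/(1/8) = 2.
Take π_1 proportional to 1; then unnormalized π = (1, 7/3, 14/3). Normalize by dividing by the sum 8:
  π = (1/8, 7/24, 7/12).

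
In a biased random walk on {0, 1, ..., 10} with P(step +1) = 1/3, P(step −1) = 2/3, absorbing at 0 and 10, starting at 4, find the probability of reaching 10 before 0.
P(hit 10 before 0) = (1 − (2)^4) / (1 − (2)^10) = 5/341

Let u_k denote P(reach 10 before 0 | start at k). Boundary: u_0 = 0, u_10 = 1. Recurrence: u_k = 1/3·u_{k+1} + 2/3·u_{k-1} for 1 ≤ k ≤ 9. Try u_k = A + B·r^k with r = q/p = (2/3)/(1/3) = 2. Substitution satisfies the recurrence; boundary conditions give:
  u_k = (1 − r^k) / (1 − r^N) = (1 − (2)^4) / (1 − (2)^10) = 5/341.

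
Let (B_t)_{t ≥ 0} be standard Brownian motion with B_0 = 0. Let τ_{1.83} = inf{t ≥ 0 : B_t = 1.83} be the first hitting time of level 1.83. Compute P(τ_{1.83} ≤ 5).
P(τ_{1.83} ≤ 5) = 2(1 − Φ(1.83/√5)) = 2(1 − Φ(0.8184)) ≈ 0.4131

By the reflection principle for standard BM, P(τ_b ≤ t) = 2 · P(B_t ≥ b). Since B_t ~ N(0, t), P(B_t ≥ 1.83) = 1 − Φ(1.83/√t) = 1 − Φ(1.83/√5) = 1 − Φ(0.8184) ≈ 0.20656. Doubling: P(τ_{1.83} ≤ 5) ≈ 2 · 0.20656 = 0.41312 ≈ 0.4131.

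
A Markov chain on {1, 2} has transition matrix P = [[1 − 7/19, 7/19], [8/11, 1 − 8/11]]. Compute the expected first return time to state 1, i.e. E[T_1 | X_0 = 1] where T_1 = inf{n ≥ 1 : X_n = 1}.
E[T_1 | X_0 = 1] = 1/π_1 = 229/152

For an irreducible recurrent Markov chain with stationary distribution π, E[T_i | X_0 = i] = 1/π_i (Kac's formula). Here π_1 = (8/11)/(7/19 + 8/11) = (8/11)/(229/209) = 152/229, so E[T_1 | X_0 = 1] = 1/π_1 = (7/19 + 8/11)/(8/11) = (229/209)/(8/11) = 229/152.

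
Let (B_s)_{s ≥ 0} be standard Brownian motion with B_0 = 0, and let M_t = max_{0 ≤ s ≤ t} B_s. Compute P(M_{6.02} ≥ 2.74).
P(M_{6.02} ≥ 2.74) = 2·P(B_{6.02} ≥ 2.74) = 2(1 − Φ(2.74/√6.02)) ≈ 0.2641

By the reflection principle for Brownian motion, P(M_t ≥ a) = 2 · P(B_t ≥ a) for a ≥ 0. Since B_t ~ N(0, t), P(B_t ≥ 2.74) = 1 − Φ(2.74/√t) = 1 − Φ(2.74/√6.02) = 1 − Φ(1.1167). So
  P(M_{6.02} ≥ 2.74) = 2(1 − Φ(1.1167)) ≈ 0.2641.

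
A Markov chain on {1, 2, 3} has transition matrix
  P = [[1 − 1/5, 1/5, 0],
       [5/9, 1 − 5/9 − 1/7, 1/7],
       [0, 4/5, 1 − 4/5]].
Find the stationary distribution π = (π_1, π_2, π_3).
π = (700/997, 252/997, 45/997)

This is a birth-death chain on three states, which satisfies detailed balance: π_1 · P_{12} = π_2 · P_{21} and π_2 · P_{23} = π_3 · P_{32}.
From π_1 · 1/5 = π_2 · 5/9: π_2/π_1 = (1/5)/(5/9) = 9/25.
From π_2 · 1/7 = π_3 · 4/5: π_3/π_2 = (1/7)/(4/5) = 5/28.
Take π_1 proportional to 1; then unnormalized π = (1, 9/25, 9/140). Normalize by dividing by the sum 997/700:
  π = (700/997, 252/997, 45/997).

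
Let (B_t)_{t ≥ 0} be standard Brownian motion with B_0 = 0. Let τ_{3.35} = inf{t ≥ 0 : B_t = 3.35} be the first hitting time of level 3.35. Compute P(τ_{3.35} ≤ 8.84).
P(τ_{3.35} ≤ 8.84) = 2(1 − Φ(3.35/√8.84)) = 2(1 − Φ(1.1267)) ≈ 0.2599

By the reflection principle for standard BM, P(τ_b ≤ t) = 2 · P(B_t ≥ b). Since B_t ~ N(0, t), P(B_t ≥ 3.35) = 1 − Φ(3.35/√t) = 1 − Φ(3.35/√8.84) = 1 − Φ(1.1267) ≈ 0.12993. Doubling: P(τ_{3.35} ≤ 8.84) ≈ 2 · 0.12993 = 0.25986 ≈ 0.2599.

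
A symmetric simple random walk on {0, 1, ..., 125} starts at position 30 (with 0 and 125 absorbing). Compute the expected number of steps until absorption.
E[τ | X_0 = 30] = 2850

Let v_k = E[τ | X_0 = k]. Boundary: v_0 = v_125 = 0. Recurrence: v_k = 1 + (v_{k-1} + v_{k+1})/2 for 1 ≤ k ≤ 124. The particular solution to v_k − (v_{k-1} + v_{k+1})/2 = 1 is v_k = −k^2. Adding homogeneous solution A + B k and matching boundaries gives v_k = k (125 − k). Substituting k = 30: v_30 = 30 · 95 = 2850.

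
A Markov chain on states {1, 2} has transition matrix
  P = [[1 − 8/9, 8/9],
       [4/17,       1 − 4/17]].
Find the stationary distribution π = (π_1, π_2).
π_1 = 9/43, π_2 = 34/43

Solve πP = π with π_1 + π_2 = 1. From πP = π: π_1 · (1 − 8/9) + π_2 · 4/17 = π_1 ⇒ π_2 · 4/17 = π_1 · 8/9 ⇒ π_2/π_1 = (8/9)/(4/17) = 34/9. Together with π_1 + π_2 = 1:
  π_1 = (4/17)/(8/9 + 4/17) = (4/17)/(172/153) = 9/43,
  π_2 = (8/9)/(8/9 + 4/17) = (8/9)/(172/153) = 34/43.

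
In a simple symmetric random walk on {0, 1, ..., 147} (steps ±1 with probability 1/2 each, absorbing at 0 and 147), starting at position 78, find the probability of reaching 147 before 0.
P(hit 147 before 0) = 78/147 = 26/49

Let u_k = P(hit 147 before 0 | start at k). Then u_0 = 0, u_147 = 1, and u_k = u_{k-1}/2 + u_{k+1}/2 for 1 ≤ k ≤ 146. This harmonic recurrence is solved by u_k = k/147, giving u_78 = 78/147 = 26/49.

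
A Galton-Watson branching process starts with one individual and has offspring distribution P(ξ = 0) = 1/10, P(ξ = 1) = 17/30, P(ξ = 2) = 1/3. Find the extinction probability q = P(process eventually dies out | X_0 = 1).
q = 3/10

The pgf is f(s) = 1/10 + 17/30·s + 1/3·s². The extinction probability q is the smallest fixed point of f in [0, 1]. Setting s = f(s):
  1/3·s² + (17/30 − 1)·s + 1/10 = 0
  1/3·s² − (1/10 + 1/3)·s + 1/10 = 0
which factors as (s − 1)·(1/3·s − 1/10) = 0, giving roots s = 1 and s = (1/10)/(1/3) = 3/10.
Mean offspring μ = 17/30 + 2·1/3 = 37/30 > 1 (supercritical), so q < 1. The extinction probability is the smaller root: q = (1/10)/(1/3) = 3/10.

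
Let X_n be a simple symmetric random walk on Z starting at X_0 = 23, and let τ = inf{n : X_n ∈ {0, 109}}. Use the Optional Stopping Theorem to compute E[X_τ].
E[X_τ] = 23

X_n is a martingale and τ is a bounded-mean stopping time (indeed τ is finite a.s. with bounded expectation since the walk is in a bounded region). By the OST, E[X_τ] = E[X_0] = 23. Equivalently: E[X_τ] = 109 · P(hit 109 first) + 0 · P(hit 0 first) = 109 · (23/109) = 23.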